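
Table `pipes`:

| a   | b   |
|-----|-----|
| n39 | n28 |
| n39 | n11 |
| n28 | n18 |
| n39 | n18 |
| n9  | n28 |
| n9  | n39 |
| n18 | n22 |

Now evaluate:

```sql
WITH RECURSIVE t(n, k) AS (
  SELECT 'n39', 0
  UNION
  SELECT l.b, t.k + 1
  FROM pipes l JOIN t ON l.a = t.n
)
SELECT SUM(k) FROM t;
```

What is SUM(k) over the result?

Base: (n39, k=0).
Iteration 1: edges from {n39} -> (n11, k=1), (n18, k=1), (n28, k=1).
Iteration 2: edges from {n11,n18,n28} -> (n18, k=2), (n22, k=2).
Iteration 3: edges from {n18,n22} -> (n22, k=3).
Iteration 4: no outgoing edges from {n22}; recursion stops.
SUM(k) = 0 + 1 + 1 + 1 + 2 + 2 + 3 = 10.

10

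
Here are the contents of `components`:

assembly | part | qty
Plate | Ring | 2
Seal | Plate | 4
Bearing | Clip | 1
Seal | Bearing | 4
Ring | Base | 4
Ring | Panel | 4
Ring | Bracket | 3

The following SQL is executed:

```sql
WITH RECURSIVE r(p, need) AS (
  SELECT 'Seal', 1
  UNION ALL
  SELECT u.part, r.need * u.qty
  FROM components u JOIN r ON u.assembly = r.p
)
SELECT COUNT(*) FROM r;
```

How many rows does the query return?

8

Base: (Seal, need=1).
Iteration 1: components of {Seal} -> Bearing = 1*4 = 4, Plate = 1*4 = 4.
Iteration 2: components of {Bearing,Plate} -> Clip = 4*1 = 4, Ring = 4*2 = 8.
Iteration 3: components of {Clip,Ring} -> Base = 8*4 = 32, Bracket = 8*3 = 24, Panel = 8*4 = 32.
Iteration 4: no further components; recursion stops.
Total rows emitted: 8.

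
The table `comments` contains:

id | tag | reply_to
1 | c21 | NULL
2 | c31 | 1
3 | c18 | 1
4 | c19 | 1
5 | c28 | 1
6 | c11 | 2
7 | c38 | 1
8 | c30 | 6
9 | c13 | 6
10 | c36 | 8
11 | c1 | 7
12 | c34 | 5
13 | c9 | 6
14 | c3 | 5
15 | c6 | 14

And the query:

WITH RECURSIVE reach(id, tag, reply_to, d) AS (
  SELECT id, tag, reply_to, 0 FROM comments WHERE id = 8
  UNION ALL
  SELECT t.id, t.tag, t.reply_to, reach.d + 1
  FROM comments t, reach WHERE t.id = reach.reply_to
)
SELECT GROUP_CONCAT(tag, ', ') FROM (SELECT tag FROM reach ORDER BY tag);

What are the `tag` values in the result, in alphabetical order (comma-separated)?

c11, c21, c30, c31

Base: id=8 (c30), reply_to=6, d 0.
Iteration 1: join on id=6 -> c11 (id 6, reply_to=2, d 1).
Iteration 2: join on id=2 -> c31 (id 2, reply_to=1, d 2).
Iteration 3: join on id=1 -> c21 (id 1, reply_to=NULL, d 3).
Iteration 4: reply_to is NULL; no match; recursion stops.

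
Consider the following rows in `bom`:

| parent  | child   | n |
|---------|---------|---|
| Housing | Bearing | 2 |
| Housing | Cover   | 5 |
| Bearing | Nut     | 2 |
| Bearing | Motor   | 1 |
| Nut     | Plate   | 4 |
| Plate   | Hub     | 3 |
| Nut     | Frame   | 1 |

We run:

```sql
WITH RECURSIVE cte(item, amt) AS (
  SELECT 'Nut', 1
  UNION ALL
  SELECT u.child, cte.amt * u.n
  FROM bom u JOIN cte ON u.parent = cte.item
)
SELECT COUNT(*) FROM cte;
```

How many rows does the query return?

Base: (Nut, amt=1).
Iteration 1: components of {Nut} -> Frame = 1*1 = 1, Plate = 1*4 = 4.
Iteration 2: components of {Frame,Plate} -> Hub = 4*3 = 12.
Iteration 3: no further components; recursion stops.
Total rows emitted: 4.

4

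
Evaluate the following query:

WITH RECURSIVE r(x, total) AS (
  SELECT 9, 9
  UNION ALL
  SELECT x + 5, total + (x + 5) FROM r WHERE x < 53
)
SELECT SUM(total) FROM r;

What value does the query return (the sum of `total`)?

Base: x=9, total=9.
Iteration 1: 9 < 53 holds -> x = 9 + 5 = 14, total = 9 + 14 = 23.
Iteration 2: 14 < 53 holds -> x = 14 + 5 = 19, total = 23 + 19 = 42.
Iteration 3: 19 < 53 holds -> x = 19 + 5 = 24, total = 42 + 24 = 66.
Iteration 4: 24 < 53 holds -> x = 24 + 5 = 29, total = 66 + 29 = 95.
Iteration 5: 29 < 53 holds -> x = 29 + 5 = 34, total = 95 + 34 = 129.
Iteration 6: 34 < 53 holds -> x = 34 + 5 = 39, total = 129 + 39 = 168.
Iteration 7: 39 < 53 holds -> x = 39 + 5 = 44, total = 168 + 44 = 212.
Iteration 8: 44 < 53 holds -> x = 44 + 5 = 49, total = 212 + 49 = 261.
Iteration 9: 49 < 53 holds -> x = 49 + 5 = 54, total = 261 + 54 = 315.
Iteration 10: 54 < 53 fails; recursion stops.
SUM(total) = 9 + 23 + 42 + 66 + 95 + 129 + 168 + 212 + 261 + 315 = 1320.

1320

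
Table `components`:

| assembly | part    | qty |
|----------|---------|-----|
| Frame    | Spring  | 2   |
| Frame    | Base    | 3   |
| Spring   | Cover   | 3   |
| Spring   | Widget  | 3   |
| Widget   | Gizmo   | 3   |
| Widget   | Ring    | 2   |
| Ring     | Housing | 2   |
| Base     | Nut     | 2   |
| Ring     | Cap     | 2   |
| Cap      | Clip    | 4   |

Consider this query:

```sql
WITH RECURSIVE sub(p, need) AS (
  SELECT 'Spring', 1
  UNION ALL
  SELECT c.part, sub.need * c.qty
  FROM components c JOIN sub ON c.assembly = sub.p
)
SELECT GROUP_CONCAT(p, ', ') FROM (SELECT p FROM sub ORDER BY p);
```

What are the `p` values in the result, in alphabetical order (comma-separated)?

Cap, Clip, Cover, Gizmo, Housing, Ring, Spring, Widget

Base: (Spring, need=1).
Iteration 1: components of {Spring} -> Cover = 1*3 = 3, Widget = 1*3 = 3.
Iteration 2: components of {Cover,Widget} -> Gizmo = 3*3 = 9, Ring = 3*2 = 6.
Iteration 3: components of {Gizmo,Ring} -> Cap = 6*2 = 12, Housing = 6*2 = 12.
Iteration 4: components of {Cap,Housing} -> Clip = 12*4 = 48.
Iteration 5: no further components; recursion stops.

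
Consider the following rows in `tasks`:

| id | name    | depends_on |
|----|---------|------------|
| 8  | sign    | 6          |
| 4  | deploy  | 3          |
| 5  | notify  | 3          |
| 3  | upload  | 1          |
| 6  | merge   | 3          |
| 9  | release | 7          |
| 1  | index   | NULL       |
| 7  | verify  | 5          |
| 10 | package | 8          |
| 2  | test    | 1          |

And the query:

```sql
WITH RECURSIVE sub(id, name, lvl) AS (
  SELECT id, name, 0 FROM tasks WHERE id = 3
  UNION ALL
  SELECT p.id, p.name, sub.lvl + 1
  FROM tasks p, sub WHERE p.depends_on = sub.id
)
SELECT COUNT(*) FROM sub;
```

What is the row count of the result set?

Base: id=3 (upload) at lvl 0.
Iteration 1: rows with depends_on in {3} -> deploy (id 4, lvl 1), notify (id 5, lvl 1), merge (id 6, lvl 1).
Iteration 2: rows with depends_on in {4,5,6} -> verify (id 7, lvl 2), sign (id 8, lvl 2).
Iteration 3: rows with depends_on in {7,8} -> release (id 9, lvl 3), package (id 10, lvl 3).
Iteration 4: no rows with depends_on in {9,10}; recursion stops.
Total rows emitted: 8.

8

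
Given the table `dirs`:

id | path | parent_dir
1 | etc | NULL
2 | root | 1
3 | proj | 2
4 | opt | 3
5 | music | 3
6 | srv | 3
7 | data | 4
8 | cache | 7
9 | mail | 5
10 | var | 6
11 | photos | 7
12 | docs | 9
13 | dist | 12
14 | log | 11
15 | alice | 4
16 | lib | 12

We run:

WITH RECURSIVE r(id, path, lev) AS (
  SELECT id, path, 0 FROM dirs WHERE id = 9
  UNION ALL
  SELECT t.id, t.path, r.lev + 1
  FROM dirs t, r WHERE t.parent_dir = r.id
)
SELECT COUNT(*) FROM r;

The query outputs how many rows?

4

Base: id=9 (mail) at lev 0.
Iteration 1: rows with parent_dir in {9} -> docs (id 12, lev 1).
Iteration 2: rows with parent_dir in {12} -> dist (id 13, lev 2), lib (id 16, lev 2).
Iteration 3: no rows with parent_dir in {13,16}; recursion stops.
Total rows emitted: 4.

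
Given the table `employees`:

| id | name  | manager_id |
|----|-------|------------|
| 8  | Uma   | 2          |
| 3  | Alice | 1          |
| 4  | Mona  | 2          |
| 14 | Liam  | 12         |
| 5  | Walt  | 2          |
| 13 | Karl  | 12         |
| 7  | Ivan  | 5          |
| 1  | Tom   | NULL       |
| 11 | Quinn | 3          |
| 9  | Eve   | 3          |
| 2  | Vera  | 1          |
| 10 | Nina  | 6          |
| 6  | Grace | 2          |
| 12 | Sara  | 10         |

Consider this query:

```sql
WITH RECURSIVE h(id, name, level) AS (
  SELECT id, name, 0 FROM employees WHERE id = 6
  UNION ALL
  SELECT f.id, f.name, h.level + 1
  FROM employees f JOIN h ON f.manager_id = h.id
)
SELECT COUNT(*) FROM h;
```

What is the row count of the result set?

Base: id=6 (Grace) at level 0.
Iteration 1: rows with manager_id in {6} -> Nina (id 10, level 1).
Iteration 2: rows with manager_id in {10} -> Sara (id 12, level 2).
Iteration 3: rows with manager_id in {12} -> Karl (id 13, level 3), Liam (id 14, level 3).
Iteration 4: no rows with manager_id in {13,14}; recursion stops.
Total rows emitted: 5.

5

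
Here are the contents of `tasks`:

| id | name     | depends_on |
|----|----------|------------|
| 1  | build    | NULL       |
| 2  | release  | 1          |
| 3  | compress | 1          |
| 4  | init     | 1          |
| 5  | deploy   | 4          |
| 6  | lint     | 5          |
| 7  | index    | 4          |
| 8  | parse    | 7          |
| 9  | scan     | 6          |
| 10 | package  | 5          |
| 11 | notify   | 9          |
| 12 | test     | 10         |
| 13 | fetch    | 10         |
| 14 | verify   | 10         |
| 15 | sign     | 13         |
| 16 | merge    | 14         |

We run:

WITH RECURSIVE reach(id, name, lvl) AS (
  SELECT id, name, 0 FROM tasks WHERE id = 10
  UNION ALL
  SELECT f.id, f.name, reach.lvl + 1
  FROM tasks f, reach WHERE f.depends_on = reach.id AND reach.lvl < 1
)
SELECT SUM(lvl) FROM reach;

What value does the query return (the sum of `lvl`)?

Base: id=10 (package) at lvl 0.
Iteration 1: rows with depends_on in {10} -> test (id 12, lvl 1), fetch (id 13, lvl 1), verify (id 14, lvl 1).
Iteration 2: lvl < 1 fails for all current rows; recursion stops.
SUM(lvl) = 0 + 1 + 1 + 1 = 3.

3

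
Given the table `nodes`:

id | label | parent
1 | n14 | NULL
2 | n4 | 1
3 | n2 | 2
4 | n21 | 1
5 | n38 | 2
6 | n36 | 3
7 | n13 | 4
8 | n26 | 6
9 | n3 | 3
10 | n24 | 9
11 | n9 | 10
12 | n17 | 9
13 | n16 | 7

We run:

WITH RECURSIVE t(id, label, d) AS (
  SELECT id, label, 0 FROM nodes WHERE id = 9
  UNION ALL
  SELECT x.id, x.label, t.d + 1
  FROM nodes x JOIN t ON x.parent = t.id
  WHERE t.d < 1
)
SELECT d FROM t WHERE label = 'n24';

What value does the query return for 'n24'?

Base: id=9 (n3) at d 0.
Iteration 1: rows with parent in {9} -> n24 (id 10, d 1), n17 (id 12, d 1).
Iteration 2: d < 1 fails for all current rows; recursion stops.

1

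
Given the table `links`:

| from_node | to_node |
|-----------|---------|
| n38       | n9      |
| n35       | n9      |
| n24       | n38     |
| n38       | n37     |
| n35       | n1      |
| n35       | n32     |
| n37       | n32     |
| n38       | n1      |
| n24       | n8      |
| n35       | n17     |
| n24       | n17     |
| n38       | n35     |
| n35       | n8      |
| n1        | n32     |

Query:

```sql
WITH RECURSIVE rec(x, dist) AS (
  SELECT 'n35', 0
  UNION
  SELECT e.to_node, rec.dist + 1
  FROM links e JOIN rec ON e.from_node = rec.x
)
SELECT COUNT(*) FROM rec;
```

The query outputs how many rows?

7

Base: (n35, dist=0).
Iteration 1: edges from {n35} -> (n1, dist=1), (n17, dist=1), (n32, dist=1), (n8, dist=1), (n9, dist=1).
Iteration 2: edges from {n1,n17,n32,n8,n9} -> (n32, dist=2).
Iteration 3: no outgoing edges from {n32}; recursion stops.
Total rows emitted: 7.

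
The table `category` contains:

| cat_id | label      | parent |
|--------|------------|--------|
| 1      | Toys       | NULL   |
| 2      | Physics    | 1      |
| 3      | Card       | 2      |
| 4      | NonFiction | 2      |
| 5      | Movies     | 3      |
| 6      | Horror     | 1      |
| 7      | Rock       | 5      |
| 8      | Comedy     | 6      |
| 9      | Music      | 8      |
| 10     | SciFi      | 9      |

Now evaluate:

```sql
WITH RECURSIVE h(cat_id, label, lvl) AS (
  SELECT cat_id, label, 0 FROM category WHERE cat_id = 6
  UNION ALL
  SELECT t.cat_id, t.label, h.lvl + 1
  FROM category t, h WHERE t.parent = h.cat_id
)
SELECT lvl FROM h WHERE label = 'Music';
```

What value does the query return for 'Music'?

2

Base: cat_id=6 (Horror) at lvl 0.
Iteration 1: rows with parent in {6} -> Comedy (id 8, lvl 1).
Iteration 2: rows with parent in {8} -> Music (id 9, lvl 2).
Iteration 3: rows with parent in {9} -> SciFi (id 10, lvl 3).
Iteration 4: no rows with parent in {10}; recursion stops.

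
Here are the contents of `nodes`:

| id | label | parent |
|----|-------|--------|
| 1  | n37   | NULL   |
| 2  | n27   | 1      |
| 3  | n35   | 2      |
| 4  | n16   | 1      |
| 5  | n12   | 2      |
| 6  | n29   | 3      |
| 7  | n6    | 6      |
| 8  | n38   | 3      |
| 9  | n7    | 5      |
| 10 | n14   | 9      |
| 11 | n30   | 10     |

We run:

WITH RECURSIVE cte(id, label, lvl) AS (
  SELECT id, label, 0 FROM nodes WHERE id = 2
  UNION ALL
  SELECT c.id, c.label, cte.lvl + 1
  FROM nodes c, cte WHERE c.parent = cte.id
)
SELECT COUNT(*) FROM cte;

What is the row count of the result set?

9

Base: id=2 (n27) at lvl 0.
Iteration 1: rows with parent in {2} -> n35 (id 3, lvl 1), n12 (id 5, lvl 1).
Iteration 2: rows with parent in {3,5} -> n29 (id 6, lvl 2), n38 (id 8, lvl 2), n7 (id 9, lvl 2).
Iteration 3: rows with parent in {6,8,9} -> n6 (id 7, lvl 3), n14 (id 10, lvl 3).
Iteration 4: rows with parent in {7,10} -> n30 (id 11, lvl 4).
Iteration 5: no rows with parent in {11}; recursion stops.
Total rows emitted: 9.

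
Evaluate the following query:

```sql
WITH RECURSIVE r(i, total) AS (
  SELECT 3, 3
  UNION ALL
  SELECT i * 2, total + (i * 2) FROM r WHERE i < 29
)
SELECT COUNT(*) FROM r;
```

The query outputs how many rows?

5

Base: i=3, total=3.
Iteration 1: 3 < 29 holds -> i = 3 * 2 = 6, total = 3 + 6 = 9.
Iteration 2: 6 < 29 holds -> i = 6 * 2 = 12, total = 9 + 12 = 21.
Iteration 3: 12 < 29 holds -> i = 12 * 2 = 24, total = 21 + 24 = 45.
Iteration 4: 24 < 29 holds -> i = 24 * 2 = 48, total = 45 + 48 = 93.
Iteration 5: 48 < 29 fails; recursion stops.
Total rows emitted: 5.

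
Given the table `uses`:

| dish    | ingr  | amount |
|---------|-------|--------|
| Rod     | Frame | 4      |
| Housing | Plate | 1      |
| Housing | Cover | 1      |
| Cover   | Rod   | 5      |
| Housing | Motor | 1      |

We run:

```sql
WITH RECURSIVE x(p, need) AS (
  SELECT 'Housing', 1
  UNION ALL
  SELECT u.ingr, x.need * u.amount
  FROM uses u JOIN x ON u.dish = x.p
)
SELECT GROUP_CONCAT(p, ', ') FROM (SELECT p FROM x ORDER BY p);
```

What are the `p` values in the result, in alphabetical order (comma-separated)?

Base: (Housing, need=1).
Iteration 1: components of {Housing} -> Cover = 1*1 = 1, Motor = 1*1 = 1, Plate = 1*1 = 1.
Iteration 2: components of {Cover,Motor,Plate} -> Rod = 1*5 = 5.
Iteration 3: components of {Rod} -> Frame = 5*4 = 20.
Iteration 4: no further components; recursion stops.

Cover, Frame, Housing, Motor, Plate, Rod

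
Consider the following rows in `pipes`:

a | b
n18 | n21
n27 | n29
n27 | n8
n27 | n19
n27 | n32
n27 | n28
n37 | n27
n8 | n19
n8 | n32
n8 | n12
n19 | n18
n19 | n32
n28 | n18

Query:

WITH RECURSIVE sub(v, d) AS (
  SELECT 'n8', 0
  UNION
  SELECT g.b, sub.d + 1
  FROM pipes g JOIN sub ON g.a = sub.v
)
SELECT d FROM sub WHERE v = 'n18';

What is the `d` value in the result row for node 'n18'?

Base: (n8, d=0).
Iteration 1: edges from {n8} -> (n12, d=1), (n19, d=1), (n32, d=1).
Iteration 2: edges from {n12,n19,n32} -> (n18, d=2), (n32, d=2).
Iteration 3: edges from {n18,n32} -> (n21, d=3).
Iteration 4: no outgoing edges from {n21}; recursion stops.

2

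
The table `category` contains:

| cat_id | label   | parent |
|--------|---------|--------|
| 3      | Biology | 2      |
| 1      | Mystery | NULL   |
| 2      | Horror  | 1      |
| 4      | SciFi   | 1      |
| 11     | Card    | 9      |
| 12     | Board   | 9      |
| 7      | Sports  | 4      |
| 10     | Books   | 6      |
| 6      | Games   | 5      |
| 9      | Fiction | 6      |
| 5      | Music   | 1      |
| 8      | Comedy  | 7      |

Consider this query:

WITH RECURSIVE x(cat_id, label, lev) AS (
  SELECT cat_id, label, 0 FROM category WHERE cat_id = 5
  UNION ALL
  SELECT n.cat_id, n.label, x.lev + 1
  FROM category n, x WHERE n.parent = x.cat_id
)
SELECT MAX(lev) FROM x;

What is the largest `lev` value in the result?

Base: cat_id=5 (Music) at lev 0.
Iteration 1: rows with parent in {5} -> Games (id 6, lev 1).
Iteration 2: rows with parent in {6} -> Fiction (id 9, lev 2), Books (id 10, lev 2).
Iteration 3: rows with parent in {9,10} -> Card (id 11, lev 3), Board (id 12, lev 3).
Iteration 4: no rows with parent in {11,12}; recursion stops.
lev values: 0, 1, 2, 2, 3, 3; the maximum is 3.

3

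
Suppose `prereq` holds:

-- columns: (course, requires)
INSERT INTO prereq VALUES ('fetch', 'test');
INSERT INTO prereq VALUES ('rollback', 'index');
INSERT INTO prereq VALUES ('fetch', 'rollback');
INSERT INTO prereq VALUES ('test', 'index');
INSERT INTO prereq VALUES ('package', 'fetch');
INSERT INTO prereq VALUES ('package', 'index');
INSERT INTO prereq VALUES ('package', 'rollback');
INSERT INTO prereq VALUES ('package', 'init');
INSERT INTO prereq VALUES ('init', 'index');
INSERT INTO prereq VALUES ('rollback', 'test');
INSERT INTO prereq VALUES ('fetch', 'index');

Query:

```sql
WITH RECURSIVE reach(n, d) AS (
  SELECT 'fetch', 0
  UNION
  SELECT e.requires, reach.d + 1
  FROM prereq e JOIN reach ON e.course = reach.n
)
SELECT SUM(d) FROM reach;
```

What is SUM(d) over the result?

Base: (fetch, d=0).
Iteration 1: edges from {fetch} -> (index, d=1), (rollback, d=1), (test, d=1).
Iteration 2: edges from {index,rollback,test} -> (index, d=2), (test, d=2). [UNION drops 1 duplicate row(s)]
Iteration 3: edges from {index,test} -> (index, d=3).
Iteration 4: no outgoing edges from {index}; recursion stops.
SUM(d) = 0 + 1 + 1 + 1 + 2 + 2 + 3 = 10.

10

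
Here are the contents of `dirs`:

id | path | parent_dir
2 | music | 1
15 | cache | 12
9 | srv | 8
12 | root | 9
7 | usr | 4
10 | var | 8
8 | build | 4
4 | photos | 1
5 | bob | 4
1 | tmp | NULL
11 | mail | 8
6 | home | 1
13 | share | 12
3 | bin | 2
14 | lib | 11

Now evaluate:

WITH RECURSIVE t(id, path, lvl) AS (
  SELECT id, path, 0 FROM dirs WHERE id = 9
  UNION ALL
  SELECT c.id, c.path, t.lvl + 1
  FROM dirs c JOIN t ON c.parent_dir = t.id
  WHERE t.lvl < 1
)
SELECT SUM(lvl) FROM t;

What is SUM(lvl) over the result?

1

Base: id=9 (srv) at lvl 0.
Iteration 1: rows with parent_dir in {9} -> root (id 12, lvl 1).
Iteration 2: lvl < 1 fails for all current rows; recursion stops.
SUM(lvl) = 0 + 1 = 1.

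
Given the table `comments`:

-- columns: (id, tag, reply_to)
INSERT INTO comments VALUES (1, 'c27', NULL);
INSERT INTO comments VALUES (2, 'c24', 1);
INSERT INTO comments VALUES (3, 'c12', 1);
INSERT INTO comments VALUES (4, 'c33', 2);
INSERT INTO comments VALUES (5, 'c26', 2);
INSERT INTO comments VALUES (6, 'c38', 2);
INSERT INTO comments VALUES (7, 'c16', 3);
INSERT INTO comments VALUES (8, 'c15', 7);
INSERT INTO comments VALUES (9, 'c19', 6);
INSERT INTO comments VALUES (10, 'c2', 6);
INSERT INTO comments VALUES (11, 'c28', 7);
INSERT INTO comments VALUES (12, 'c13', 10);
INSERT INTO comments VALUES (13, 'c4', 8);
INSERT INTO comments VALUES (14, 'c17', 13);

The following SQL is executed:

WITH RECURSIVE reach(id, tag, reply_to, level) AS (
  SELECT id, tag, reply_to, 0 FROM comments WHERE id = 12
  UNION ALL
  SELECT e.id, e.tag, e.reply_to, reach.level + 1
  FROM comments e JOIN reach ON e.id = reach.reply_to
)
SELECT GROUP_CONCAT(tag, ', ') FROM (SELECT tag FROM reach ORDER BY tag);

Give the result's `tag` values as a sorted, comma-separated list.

Base: id=12 (c13), reply_to=10, level 0.
Iteration 1: join on id=10 -> c2 (id 10, reply_to=6, level 1).
Iteration 2: join on id=6 -> c38 (id 6, reply_to=2, level 2).
Iteration 3: join on id=2 -> c24 (id 2, reply_to=1, level 3).
Iteration 4: join on id=1 -> c27 (id 1, reply_to=NULL, level 4).
Iteration 5: reply_to is NULL; no match; recursion stops.

c13, c2, c24, c27, c38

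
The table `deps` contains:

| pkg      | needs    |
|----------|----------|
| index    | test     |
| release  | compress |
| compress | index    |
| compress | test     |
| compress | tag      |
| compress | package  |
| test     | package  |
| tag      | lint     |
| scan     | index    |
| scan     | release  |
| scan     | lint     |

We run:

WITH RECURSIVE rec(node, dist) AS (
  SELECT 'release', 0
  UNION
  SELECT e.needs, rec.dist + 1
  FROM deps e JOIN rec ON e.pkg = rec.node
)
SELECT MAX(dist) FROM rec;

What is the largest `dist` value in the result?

4

Base: (release, dist=0).
Iteration 1: edges from {release} -> (compress, dist=1).
Iteration 2: edges from {compress} -> (index, dist=2), (package, dist=2), (tag, dist=2), (test, dist=2).
Iteration 3: edges from {index,package,tag,test} -> (lint, dist=3), (package, dist=3), (test, dist=3).
Iteration 4: edges from {lint,package,test} -> (package, dist=4).
Iteration 5: no outgoing edges from {package}; recursion stops.
dist values: 0, 1, 2, 2, 2, 2, 3, 3, 3, 4; the maximum is 4.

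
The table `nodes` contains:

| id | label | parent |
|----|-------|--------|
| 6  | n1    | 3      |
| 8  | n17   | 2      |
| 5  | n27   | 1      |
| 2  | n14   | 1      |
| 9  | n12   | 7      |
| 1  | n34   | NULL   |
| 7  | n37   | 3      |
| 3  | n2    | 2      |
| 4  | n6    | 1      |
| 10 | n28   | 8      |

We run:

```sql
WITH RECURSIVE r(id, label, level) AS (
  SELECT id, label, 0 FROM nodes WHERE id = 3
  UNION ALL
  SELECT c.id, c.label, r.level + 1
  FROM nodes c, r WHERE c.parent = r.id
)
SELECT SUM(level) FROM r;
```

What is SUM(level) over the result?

4

Base: id=3 (n2) at level 0.
Iteration 1: rows with parent in {3} -> n1 (id 6, level 1), n37 (id 7, level 1).
Iteration 2: rows with parent in {6,7} -> n12 (id 9, level 2).
Iteration 3: no rows with parent in {9}; recursion stops.
SUM(level) = 0 + 1 + 1 + 2 = 4.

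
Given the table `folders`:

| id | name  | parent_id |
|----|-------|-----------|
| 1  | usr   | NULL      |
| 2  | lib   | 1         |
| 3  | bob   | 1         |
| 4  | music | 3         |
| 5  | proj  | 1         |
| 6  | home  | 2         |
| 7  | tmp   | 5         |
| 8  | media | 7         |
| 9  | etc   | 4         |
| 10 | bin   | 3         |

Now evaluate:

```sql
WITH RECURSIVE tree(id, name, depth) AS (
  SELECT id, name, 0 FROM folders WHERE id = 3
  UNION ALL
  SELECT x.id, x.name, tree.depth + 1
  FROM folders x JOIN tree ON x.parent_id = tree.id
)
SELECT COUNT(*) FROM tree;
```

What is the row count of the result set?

Base: id=3 (bob) at depth 0.
Iteration 1: rows with parent_id in {3} -> music (id 4, depth 1), bin (id 10, depth 1).
Iteration 2: rows with parent_id in {4,10} -> etc (id 9, depth 2).
Iteration 3: no rows with parent_id in {9}; recursion stops.
Total rows emitted: 4.

4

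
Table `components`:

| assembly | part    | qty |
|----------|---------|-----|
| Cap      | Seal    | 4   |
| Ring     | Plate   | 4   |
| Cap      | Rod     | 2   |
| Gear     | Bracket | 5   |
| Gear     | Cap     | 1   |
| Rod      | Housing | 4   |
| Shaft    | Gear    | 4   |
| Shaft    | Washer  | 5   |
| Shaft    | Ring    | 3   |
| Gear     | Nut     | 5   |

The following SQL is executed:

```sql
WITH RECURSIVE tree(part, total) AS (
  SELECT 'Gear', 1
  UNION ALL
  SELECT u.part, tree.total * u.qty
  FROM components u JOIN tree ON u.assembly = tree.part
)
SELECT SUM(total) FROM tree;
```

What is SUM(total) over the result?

Base: (Gear, total=1).
Iteration 1: components of {Gear} -> Bracket = 1*5 = 5, Cap = 1*1 = 1, Nut = 1*5 = 5.
Iteration 2: components of {Bracket,Cap,Nut} -> Rod = 1*2 = 2, Seal = 1*4 = 4.
Iteration 3: components of {Rod,Seal} -> Housing = 2*4 = 8.
Iteration 4: no further components; recursion stops.
SUM(total) = 1 + 5 + 5 + 1 + 2 + 4 + 8 = 26.

26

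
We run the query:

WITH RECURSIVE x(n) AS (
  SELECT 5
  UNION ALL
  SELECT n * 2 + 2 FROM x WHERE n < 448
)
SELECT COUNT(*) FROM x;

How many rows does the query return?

8

Base: n=5.
Iteration 1: 5 < 448 holds -> n = 5 * 2 + 2 = 12.
Iteration 2: 12 < 448 holds -> n = 12 * 2 + 2 = 26.
Iteration 3: 26 < 448 holds -> n = 26 * 2 + 2 = 54.
Iteration 4: 54 < 448 holds -> n = 54 * 2 + 2 = 110.
Iteration 5: 110 < 448 holds -> n = 110 * 2 + 2 = 222.
Iteration 6: 222 < 448 holds -> n = 222 * 2 + 2 = 446.
Iteration 7: 446 < 448 holds -> n = 446 * 2 + 2 = 894.
Iteration 8: 894 < 448 fails; recursion stops.
Total rows emitted: 8.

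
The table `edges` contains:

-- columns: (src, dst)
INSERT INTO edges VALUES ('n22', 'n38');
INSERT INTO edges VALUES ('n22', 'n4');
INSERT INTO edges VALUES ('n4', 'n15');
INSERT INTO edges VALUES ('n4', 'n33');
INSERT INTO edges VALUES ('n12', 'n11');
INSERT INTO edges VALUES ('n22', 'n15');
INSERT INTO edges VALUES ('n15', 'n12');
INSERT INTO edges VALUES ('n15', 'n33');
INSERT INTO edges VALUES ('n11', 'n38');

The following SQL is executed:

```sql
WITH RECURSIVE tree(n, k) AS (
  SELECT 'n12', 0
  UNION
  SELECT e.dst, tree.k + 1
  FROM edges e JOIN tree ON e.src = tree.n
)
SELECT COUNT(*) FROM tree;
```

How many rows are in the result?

3

Base: (n12, k=0).
Iteration 1: edges from {n12} -> (n11, k=1).
Iteration 2: edges from {n11} -> (n38, k=2).
Iteration 3: no outgoing edges from {n38}; recursion stops.
Total rows emitted: 3.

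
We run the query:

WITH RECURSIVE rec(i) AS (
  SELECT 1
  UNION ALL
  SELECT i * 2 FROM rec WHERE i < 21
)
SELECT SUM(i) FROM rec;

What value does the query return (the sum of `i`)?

Base: i=1.
Iteration 1: 1 < 21 holds -> i = 1 * 2 = 2.
Iteration 2: 2 < 21 holds -> i = 2 * 2 = 4.
Iteration 3: 4 < 21 holds -> i = 4 * 2 = 8.
Iteration 4: 8 < 21 holds -> i = 8 * 2 = 16.
Iteration 5: 16 < 21 holds -> i = 16 * 2 = 32.
Iteration 6: 32 < 21 fails; recursion stops.
SUM(i) = 1 + 2 + 4 + 8 + 16 + 32 = 63.

63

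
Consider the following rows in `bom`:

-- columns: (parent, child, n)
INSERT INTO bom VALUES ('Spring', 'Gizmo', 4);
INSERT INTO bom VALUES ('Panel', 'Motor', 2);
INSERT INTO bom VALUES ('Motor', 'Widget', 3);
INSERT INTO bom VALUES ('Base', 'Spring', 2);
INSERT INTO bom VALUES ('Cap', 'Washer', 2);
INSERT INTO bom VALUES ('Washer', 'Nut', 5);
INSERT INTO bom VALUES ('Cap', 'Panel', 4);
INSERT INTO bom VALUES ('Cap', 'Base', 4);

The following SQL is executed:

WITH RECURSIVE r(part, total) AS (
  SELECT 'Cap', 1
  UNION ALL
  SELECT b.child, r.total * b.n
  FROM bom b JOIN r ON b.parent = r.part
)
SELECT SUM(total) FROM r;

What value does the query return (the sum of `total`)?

Base: (Cap, total=1).
Iteration 1: components of {Cap} -> Base = 1*4 = 4, Panel = 1*4 = 4, Washer = 1*2 = 2.
Iteration 2: components of {Base,Panel,Washer} -> Motor = 4*2 = 8, Nut = 2*5 = 10, Spring = 4*2 = 8.
Iteration 3: components of {Motor,Nut,Spring} -> Gizmo = 8*4 = 32, Widget = 8*3 = 24.
Iteration 4: no further components; recursion stops.
SUM(total) = 1 + 2 + 4 + 4 + 10 + 8 + 8 + 24 + 32 = 93.

93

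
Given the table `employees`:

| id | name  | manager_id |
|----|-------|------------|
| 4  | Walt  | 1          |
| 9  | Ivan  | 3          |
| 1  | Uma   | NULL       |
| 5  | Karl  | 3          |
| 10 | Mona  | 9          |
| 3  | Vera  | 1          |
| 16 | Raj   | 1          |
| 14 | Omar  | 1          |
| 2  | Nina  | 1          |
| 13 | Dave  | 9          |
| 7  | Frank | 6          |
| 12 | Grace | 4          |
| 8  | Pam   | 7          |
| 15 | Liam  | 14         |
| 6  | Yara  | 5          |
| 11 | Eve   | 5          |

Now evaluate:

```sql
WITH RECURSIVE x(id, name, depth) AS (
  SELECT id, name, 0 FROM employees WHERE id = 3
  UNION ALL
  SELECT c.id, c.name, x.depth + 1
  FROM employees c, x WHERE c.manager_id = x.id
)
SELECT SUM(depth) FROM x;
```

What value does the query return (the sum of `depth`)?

17

Base: id=3 (Vera) at depth 0.
Iteration 1: rows with manager_id in {3} -> Karl (id 5, depth 1), Ivan (id 9, depth 1).
Iteration 2: rows with manager_id in {5,9} -> Yara (id 6, depth 2), Mona (id 10, depth 2), Eve (id 11, depth 2), Dave (id 13, depth 2).
Iteration 3: rows with manager_id in {6,10,11,13} -> Frank (id 7, depth 3).
Iteration 4: rows with manager_id in {7} -> Pam (id 8, depth 4).
Iteration 5: no rows with manager_id in {8}; recursion stops.
SUM(depth) = 0 + 1 + 1 + 2 + 2 + 2 + 2 + 3 + 4 = 17.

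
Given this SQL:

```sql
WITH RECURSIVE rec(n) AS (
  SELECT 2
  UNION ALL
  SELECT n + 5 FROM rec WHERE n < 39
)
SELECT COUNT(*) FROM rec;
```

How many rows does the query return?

Base: n=2.
Iteration 1: 2 < 39 holds -> n = 2 + 5 = 7.
Iteration 2: 7 < 39 holds -> n = 7 + 5 = 12.
Iteration 3: 12 < 39 holds -> n = 12 + 5 = 17.
Iteration 4: 17 < 39 holds -> n = 17 + 5 = 22.
Iteration 5: 22 < 39 holds -> n = 22 + 5 = 27.
Iteration 6: 27 < 39 holds -> n = 27 + 5 = 32.
Iteration 7: 32 < 39 holds -> n = 32 + 5 = 37.
Iteration 8: 37 < 39 holds -> n = 37 + 5 = 42.
Iteration 9: 42 < 39 fails; recursion stops.
Total rows emitted: 9.

9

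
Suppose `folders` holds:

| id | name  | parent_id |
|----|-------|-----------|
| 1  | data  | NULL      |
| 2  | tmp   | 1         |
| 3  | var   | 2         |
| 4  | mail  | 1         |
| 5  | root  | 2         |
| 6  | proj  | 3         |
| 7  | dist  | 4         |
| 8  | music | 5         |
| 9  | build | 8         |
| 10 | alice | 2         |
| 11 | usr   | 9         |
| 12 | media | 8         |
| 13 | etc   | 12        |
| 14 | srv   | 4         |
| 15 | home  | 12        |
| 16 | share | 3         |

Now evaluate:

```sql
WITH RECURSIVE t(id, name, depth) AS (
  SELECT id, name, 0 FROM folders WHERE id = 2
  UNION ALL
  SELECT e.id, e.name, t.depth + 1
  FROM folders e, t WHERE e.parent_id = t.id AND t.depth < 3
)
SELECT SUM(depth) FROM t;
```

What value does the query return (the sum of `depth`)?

Base: id=2 (tmp) at depth 0.
Iteration 1: rows with parent_id in {2} -> var (id 3, depth 1), root (id 5, depth 1), alice (id 10, depth 1).
Iteration 2: rows with parent_id in {3,5,10} -> proj (id 6, depth 2), music (id 8, depth 2), share (id 16, depth 2).
Iteration 3: rows with parent_id in {6,8,16} -> build (id 9, depth 3), media (id 12, depth 3).
Iteration 4: depth < 3 fails for all current rows; recursion stops.
SUM(depth) = 0 + 1 + 1 + 1 + 2 + 2 + 2 + 3 + 3 = 15.

15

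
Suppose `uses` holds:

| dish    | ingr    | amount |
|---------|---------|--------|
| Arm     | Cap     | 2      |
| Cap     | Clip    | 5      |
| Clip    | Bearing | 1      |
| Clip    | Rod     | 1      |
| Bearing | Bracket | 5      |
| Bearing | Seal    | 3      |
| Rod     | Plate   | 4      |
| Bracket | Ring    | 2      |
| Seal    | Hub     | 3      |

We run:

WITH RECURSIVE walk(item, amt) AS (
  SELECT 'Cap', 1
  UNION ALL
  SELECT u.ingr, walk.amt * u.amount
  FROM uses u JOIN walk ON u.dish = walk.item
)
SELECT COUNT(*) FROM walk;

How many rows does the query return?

9

Base: (Cap, amt=1).
Iteration 1: components of {Cap} -> Clip = 1*5 = 5.
Iteration 2: components of {Clip} -> Bearing = 5*1 = 5, Rod = 5*1 = 5.
Iteration 3: components of {Bearing,Rod} -> Bracket = 5*5 = 25, Plate = 5*4 = 20, Seal = 5*3 = 15.
Iteration 4: components of {Bracket,Plate,Seal} -> Hub = 15*3 = 45, Ring = 25*2 = 50.
Iteration 5: no further components; recursion stops.
Total rows emitted: 9.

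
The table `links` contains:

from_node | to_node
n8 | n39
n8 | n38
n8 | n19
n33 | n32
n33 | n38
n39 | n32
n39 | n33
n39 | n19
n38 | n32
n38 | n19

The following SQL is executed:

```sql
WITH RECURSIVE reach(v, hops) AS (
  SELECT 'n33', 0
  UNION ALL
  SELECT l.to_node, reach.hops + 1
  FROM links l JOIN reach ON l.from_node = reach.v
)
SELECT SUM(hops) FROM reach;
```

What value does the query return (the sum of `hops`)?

6

Base: (n33, hops=0).
Iteration 1: edges from {n33} -> (n32, hops=1), (n38, hops=1).
Iteration 2: edges from {n32,n38} -> (n19, hops=2), (n32, hops=2).
Iteration 3: no outgoing edges from {n19,n32}; recursion stops.
SUM(hops) = 0 + 1 + 1 + 2 + 2 = 6.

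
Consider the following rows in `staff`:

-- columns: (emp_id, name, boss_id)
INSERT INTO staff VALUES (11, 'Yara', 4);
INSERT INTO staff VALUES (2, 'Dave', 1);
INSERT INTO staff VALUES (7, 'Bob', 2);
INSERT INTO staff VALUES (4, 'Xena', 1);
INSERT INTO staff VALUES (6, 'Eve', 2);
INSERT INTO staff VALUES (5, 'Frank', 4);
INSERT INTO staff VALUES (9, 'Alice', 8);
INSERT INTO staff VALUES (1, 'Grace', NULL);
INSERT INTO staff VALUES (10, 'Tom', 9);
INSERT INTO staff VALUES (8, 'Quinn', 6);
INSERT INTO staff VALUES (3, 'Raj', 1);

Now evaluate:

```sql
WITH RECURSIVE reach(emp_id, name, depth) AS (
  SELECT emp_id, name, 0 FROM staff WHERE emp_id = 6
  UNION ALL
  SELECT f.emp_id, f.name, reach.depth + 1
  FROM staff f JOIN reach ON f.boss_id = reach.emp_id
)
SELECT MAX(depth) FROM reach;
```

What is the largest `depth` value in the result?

3

Base: emp_id=6 (Eve) at depth 0.
Iteration 1: rows with boss_id in {6} -> Quinn (id 8, depth 1).
Iteration 2: rows with boss_id in {8} -> Alice (id 9, depth 2).
Iteration 3: rows with boss_id in {9} -> Tom (id 10, depth 3).
Iteration 4: no rows with boss_id in {10}; recursion stops.
depth values: 0, 1, 2, 3; the maximum is 3.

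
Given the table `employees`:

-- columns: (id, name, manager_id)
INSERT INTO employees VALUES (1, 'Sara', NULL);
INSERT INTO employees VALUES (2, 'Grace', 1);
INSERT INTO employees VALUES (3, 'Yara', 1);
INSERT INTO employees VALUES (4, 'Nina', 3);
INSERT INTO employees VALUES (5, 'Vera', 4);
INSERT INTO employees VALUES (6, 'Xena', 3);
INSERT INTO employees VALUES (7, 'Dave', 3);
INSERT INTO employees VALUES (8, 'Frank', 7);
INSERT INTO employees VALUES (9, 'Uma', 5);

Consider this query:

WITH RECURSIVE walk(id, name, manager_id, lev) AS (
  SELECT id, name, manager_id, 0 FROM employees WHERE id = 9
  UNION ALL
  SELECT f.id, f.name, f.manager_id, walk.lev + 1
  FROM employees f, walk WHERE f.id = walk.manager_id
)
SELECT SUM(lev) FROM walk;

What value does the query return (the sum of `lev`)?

Base: id=9 (Uma), manager_id=5, lev 0.
Iteration 1: join on id=5 -> Vera (id 5, manager_id=4, lev 1).
Iteration 2: join on id=4 -> Nina (id 4, manager_id=3, lev 2).
Iteration 3: join on id=3 -> Yara (id 3, manager_id=1, lev 3).
Iteration 4: join on id=1 -> Sara (id 1, manager_id=NULL, lev 4).
Iteration 5: manager_id is NULL; no match; recursion stops.
SUM(lev) = 0 + 1 + 2 + 3 + 4 = 10.

10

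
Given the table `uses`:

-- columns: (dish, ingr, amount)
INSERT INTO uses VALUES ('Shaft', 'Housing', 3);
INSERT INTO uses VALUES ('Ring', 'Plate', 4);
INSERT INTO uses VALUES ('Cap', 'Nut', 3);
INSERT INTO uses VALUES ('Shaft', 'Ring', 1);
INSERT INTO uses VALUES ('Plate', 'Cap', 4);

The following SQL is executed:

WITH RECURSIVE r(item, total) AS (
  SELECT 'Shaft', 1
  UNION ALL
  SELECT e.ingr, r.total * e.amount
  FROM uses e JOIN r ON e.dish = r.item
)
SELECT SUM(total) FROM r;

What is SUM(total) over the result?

73

Base: (Shaft, total=1).
Iteration 1: components of {Shaft} -> Housing = 1*3 = 3, Ring = 1*1 = 1.
Iteration 2: components of {Housing,Ring} -> Plate = 1*4 = 4.
Iteration 3: components of {Plate} -> Cap = 4*4 = 16.
Iteration 4: components of {Cap} -> Nut = 16*3 = 48.
Iteration 5: no further components; recursion stops.
SUM(total) = 1 + 1 + 3 + 4 + 16 + 48 = 73.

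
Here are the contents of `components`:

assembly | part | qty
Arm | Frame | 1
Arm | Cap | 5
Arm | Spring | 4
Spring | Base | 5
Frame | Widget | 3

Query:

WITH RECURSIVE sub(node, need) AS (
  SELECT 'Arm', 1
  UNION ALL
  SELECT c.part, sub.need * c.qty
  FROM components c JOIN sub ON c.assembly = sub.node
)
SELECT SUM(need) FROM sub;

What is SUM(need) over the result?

Base: (Arm, need=1).
Iteration 1: components of {Arm} -> Cap = 1*5 = 5, Frame = 1*1 = 1, Spring = 1*4 = 4.
Iteration 2: components of {Cap,Frame,Spring} -> Base = 4*5 = 20, Widget = 1*3 = 3.
Iteration 3: no further components; recursion stops.
SUM(need) = 1 + 1 + 5 + 4 + 3 + 20 = 34.

34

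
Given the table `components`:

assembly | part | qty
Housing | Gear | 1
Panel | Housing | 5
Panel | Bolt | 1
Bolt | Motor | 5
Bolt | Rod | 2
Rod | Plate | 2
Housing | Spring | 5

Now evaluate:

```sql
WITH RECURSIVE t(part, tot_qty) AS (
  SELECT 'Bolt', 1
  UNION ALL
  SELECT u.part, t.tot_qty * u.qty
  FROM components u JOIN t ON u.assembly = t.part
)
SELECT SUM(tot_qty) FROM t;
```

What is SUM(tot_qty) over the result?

Base: (Bolt, tot_qty=1).
Iteration 1: components of {Bolt} -> Motor = 1*5 = 5, Rod = 1*2 = 2.
Iteration 2: components of {Motor,Rod} -> Plate = 2*2 = 4.
Iteration 3: no further components; recursion stops.
SUM(tot_qty) = 1 + 5 + 2 + 4 = 12.

12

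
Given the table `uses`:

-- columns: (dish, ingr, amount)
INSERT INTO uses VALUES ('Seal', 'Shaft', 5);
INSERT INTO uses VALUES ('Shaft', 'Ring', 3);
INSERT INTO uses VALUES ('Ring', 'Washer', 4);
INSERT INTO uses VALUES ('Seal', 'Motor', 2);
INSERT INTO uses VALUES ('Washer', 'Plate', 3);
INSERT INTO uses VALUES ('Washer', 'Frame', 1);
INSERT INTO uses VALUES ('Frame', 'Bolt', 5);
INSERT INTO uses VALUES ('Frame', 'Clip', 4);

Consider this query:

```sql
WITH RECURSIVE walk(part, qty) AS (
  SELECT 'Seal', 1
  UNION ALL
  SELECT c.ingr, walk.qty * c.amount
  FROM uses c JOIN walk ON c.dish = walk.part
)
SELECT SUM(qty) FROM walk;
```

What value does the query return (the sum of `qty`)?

Base: (Seal, qty=1).
Iteration 1: components of {Seal} -> Motor = 1*2 = 2, Shaft = 1*5 = 5.
Iteration 2: components of {Motor,Shaft} -> Ring = 5*3 = 15.
Iteration 3: components of {Ring} -> Washer = 15*4 = 60.
Iteration 4: components of {Washer} -> Frame = 60*1 = 60, Plate = 60*3 = 180.
Iteration 5: components of {Frame,Plate} -> Bolt = 60*5 = 300, Clip = 60*4 = 240.
Iteration 6: no further components; recursion stops.
SUM(qty) = 1 + 5 + 2 + 15 + 60 + 180 + 60 + 300 + 240 = 863.

863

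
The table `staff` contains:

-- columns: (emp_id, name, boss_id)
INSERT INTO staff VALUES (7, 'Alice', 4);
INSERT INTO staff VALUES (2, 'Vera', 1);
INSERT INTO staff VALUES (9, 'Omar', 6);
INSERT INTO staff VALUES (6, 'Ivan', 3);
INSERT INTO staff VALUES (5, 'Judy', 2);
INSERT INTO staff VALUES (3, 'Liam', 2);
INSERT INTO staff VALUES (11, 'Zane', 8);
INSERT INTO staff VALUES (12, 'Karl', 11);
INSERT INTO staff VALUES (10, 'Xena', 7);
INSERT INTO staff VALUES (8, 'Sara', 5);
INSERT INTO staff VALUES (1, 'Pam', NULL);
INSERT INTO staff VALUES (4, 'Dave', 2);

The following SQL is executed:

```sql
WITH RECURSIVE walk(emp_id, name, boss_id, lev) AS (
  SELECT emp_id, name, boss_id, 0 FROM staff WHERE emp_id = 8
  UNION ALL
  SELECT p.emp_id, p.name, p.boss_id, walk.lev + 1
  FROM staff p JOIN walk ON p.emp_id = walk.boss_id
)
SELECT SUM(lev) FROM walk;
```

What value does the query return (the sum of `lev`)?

Base: emp_id=8 (Sara), boss_id=5, lev 0.
Iteration 1: join on emp_id=5 -> Judy (id 5, boss_id=2, lev 1).
Iteration 2: join on emp_id=2 -> Vera (id 2, boss_id=1, lev 2).
Iteration 3: join on emp_id=1 -> Pam (id 1, boss_id=NULL, lev 3).
Iteration 4: boss_id is NULL; no match; recursion stops.
SUM(lev) = 0 + 1 + 2 + 3 = 6.

6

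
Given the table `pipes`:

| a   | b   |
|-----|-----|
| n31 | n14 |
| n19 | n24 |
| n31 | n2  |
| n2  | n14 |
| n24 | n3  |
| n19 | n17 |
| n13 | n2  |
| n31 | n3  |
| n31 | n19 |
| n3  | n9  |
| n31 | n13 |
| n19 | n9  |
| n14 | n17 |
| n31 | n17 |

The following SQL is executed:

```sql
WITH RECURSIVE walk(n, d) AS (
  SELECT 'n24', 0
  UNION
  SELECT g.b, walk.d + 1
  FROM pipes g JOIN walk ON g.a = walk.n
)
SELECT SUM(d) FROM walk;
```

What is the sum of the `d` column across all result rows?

Base: (n24, d=0).
Iteration 1: edges from {n24} -> (n3, d=1).
Iteration 2: edges from {n3} -> (n9, d=2).
Iteration 3: no outgoing edges from {n9}; recursion stops.
SUM(d) = 0 + 1 + 2 = 3.

3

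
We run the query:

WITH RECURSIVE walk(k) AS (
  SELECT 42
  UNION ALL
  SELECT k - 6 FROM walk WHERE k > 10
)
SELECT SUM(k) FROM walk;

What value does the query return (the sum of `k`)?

168

Base: k=42.
Iteration 1: 42 > 10 holds -> k = 42 - 6 = 36.
Iteration 2: 36 > 10 holds -> k = 36 - 6 = 30.
Iteration 3: 30 > 10 holds -> k = 30 - 6 = 24.
Iteration 4: 24 > 10 holds -> k = 24 - 6 = 18.
Iteration 5: 18 > 10 holds -> k = 18 - 6 = 12.
Iteration 6: 12 > 10 holds -> k = 12 - 6 = 6.
Iteration 7: 6 > 10 fails; recursion stops.
SUM(k) = 42 + 36 + 30 + 24 + 18 + 12 + 6 = 168.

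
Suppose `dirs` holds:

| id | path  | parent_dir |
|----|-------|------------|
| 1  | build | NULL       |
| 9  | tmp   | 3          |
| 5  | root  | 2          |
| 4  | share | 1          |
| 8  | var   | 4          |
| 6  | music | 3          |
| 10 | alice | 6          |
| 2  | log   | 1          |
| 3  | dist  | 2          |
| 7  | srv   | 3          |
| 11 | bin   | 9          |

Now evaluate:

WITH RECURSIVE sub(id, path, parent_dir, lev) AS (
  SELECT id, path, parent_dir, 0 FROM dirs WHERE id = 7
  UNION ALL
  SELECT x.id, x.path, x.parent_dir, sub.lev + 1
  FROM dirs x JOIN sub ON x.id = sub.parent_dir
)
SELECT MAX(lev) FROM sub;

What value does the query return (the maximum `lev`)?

Base: id=7 (srv), parent_dir=3, lev 0.
Iteration 1: join on id=3 -> dist (id 3, parent_dir=2, lev 1).
Iteration 2: join on id=2 -> log (id 2, parent_dir=1, lev 2).
Iteration 3: join on id=1 -> build (id 1, parent_dir=NULL, lev 3).
Iteration 4: parent_dir is NULL; no match; recursion stops.
lev values: 0, 1, 2, 3; the maximum is 3.

3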